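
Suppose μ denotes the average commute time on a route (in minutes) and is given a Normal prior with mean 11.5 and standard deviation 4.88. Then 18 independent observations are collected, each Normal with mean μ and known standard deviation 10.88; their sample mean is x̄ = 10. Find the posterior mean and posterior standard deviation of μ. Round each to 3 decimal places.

With known σ, the Normal prior is conjugate. Weight on the data is w = (n/σ²)/(n/σ² + 1/τ₀²) = 0.152060/(0.152060+0.0419914) = 0.78361.
Posterior mean = w·x̄ + (1−w)·μ₀ = 0.78361·10 + 0.21639·11.5 = 10.325. Posterior variance = 1/(0.152060+0.0419914) = 5.15328, so SD = 2.270.

Posterior mean ≈ 10.325; posterior SD ≈ 2.270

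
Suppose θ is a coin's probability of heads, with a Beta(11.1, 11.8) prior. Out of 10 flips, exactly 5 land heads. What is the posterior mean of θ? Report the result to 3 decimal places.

Posterior mean ≈ 0.489

Observing 5 successes and 5 failures updates Beta(11.1, 11.8) by adding the success and failure counts to the two shape parameters: α = 11.1+5 = 16.1, β = 11.8+5 = 16.8.
Posterior mean = α/(α+β) = 16.1/32.9 = 0.489.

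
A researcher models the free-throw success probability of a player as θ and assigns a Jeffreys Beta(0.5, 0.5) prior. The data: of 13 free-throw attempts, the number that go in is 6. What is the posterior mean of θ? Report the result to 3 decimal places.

Observing 6 successes and 7 failures updates Beta(0.5, 0.5) by adding the success and failure counts to the two shape parameters: α = 0.5+6 = 6.5, β = 0.5+7 = 7.5.
E[θ | data] = 6.5/(6.5+7.5) = 0.464.

Posterior mean ≈ 0.464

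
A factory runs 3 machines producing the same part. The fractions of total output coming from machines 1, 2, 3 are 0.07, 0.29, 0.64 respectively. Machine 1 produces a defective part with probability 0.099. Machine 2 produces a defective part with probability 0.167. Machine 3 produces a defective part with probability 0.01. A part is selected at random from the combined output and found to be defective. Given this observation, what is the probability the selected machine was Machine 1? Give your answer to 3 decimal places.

Posterior probability ≈ 0.112

P(defective|M1) = 0.099; P(defective|M2) = 0.167; P(defective|M3) = 0.01.
Prior × likelihood for each source: 0.07·0.099=0.006930, 0.29·0.167=0.04843, 0.64·0.01=0.006400. Summing gives P(defective) = 0.061760.
P(Machine 1 | defective) = 0.006930 / 0.061760 = 0.112.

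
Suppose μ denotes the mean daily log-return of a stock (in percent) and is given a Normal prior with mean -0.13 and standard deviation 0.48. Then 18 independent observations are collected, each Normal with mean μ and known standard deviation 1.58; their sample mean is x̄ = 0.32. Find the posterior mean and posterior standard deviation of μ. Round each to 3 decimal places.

Posterior mean ≈ 0.151; posterior SD ≈ 0.294

With known σ, the Normal prior is conjugate. Weight on the data is w = (n/σ²)/(n/σ² + 1/τ₀²) = 7.21038/(7.21038+4.34028) = 0.62424.
Posterior mean = w·x̄ + (1−w)·μ₀ = 0.62424·0.32 + 0.37576·-0.13 = 0.151. Posterior variance = 1/(7.21038+4.34028) = 0.0865751, so SD = 0.294.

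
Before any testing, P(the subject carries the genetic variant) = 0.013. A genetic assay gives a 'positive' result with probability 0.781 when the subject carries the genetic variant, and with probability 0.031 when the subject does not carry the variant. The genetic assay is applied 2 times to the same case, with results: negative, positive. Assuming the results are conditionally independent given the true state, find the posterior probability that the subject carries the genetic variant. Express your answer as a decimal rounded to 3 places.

Posterior P(H) ≈ 0.070

With H the event that the subject carries the genetic variant, the joint likelihood of the observed sequence is P(data|H) = 0.219·0.781 = 0.17104 and P(data|¬H) = 0.969·0.031 = 0.030039.
Bayes: P(H|data) = 0.013·0.17104 / (0.013·0.17104 + 0.987·0.030039) = 0.0022235/0.031872 = 0.0698.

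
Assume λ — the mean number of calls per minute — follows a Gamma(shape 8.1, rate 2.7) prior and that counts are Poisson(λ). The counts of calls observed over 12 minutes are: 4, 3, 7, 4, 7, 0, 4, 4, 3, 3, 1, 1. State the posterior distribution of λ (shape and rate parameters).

Total count ∑xᵢ = 41 over n = 12 minutes.
Gamma is conjugate to the Poisson likelihood: posterior is Gamma(shape = 8.1+41 = 49.1, rate = 2.7+12 = 14.7).

Posterior: Gamma(shape=49.1, rate=14.7)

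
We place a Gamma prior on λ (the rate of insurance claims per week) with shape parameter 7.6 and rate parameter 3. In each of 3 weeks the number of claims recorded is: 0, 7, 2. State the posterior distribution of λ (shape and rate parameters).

Posterior: Gamma(shape=16.6, rate=6)

The Poisson likelihood adds the total count to the shape and the number of exposure periods to the rate. Here ∑xᵢ = 9 and n = 3, so shape 7.6→16.6 and rate 3→6.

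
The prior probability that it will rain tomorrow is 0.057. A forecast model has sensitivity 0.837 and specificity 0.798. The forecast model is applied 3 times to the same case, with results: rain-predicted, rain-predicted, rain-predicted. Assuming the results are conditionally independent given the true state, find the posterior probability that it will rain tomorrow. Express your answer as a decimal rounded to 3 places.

Posterior P(H) ≈ 0.811

With H the event that it will rain tomorrow, the joint likelihood of the observed sequence is P(data|H) = 0.837·0.837·0.837 = 0.58638 and P(data|¬H) = 0.202·0.202·0.202 = 0.0082424.
Bayes: P(H|data) = 0.057·0.58638 / (0.057·0.58638 + 0.943·0.0082424) = 0.033423/0.041196 = 0.8113.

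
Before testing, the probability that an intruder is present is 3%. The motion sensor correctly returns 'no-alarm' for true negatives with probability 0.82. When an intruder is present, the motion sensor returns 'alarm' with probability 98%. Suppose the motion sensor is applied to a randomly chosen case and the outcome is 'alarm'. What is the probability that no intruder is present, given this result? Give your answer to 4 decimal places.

Let H be the event that an intruder is present. P(H) = 0.03, so P(¬H) = 0.97. With E the 'alarm' result, P(E|H) = 0.98 and P(E|¬H) = 0.18.
P(E) = 0.98·0.03 + 0.18·0.97 = 0.029400 + 0.17460 = 0.20400.
By Bayes' theorem, P(H|E) = 0.029400 / 0.20400 = 0.1441. Hence P(¬H|E) = 1 − 0.1441 = 0.8559.

P(¬H | E) ≈ 0.8559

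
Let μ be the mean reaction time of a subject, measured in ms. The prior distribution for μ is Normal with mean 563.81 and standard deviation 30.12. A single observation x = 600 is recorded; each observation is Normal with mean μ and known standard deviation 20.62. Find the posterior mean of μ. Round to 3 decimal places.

With known σ, the Normal prior is conjugate. Weight on the data is w = (n/σ²)/(n/σ² + 1/τ₀²) = 0.00235192/(0.00235192+0.00110228) = 0.68089.
Posterior mean = w·x̄ + (1−w)·μ₀ = 0.68089·600 + 0.31911·563.81 = 588.451.

Posterior mean ≈ 588.451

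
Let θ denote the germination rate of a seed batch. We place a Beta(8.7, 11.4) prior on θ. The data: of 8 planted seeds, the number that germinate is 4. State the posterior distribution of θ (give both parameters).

Posterior: Beta(12.7, 15.4)

Observing 4 successes and 4 failures updates Beta(8.7, 11.4) by adding the success and failure counts to the two shape parameters: α = 8.7+4 = 12.7, β = 11.4+4 = 15.4.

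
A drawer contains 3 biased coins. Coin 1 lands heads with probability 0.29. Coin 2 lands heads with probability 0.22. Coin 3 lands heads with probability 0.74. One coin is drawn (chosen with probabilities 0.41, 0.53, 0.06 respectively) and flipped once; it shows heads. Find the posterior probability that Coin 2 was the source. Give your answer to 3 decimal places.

Posterior probability ≈ 0.417

P(heads|C1) = 0.29; P(heads|C2) = 0.22; P(heads|C3) = 0.74.
Prior × likelihood for each source: 0.41·0.29=0.1189, 0.53·0.22=0.1166, 0.06·0.74=0.04440. Summing gives P(heads) = 0.27990.
P(Coin 2 | heads) = 0.1166 / 0.27990 = 0.417.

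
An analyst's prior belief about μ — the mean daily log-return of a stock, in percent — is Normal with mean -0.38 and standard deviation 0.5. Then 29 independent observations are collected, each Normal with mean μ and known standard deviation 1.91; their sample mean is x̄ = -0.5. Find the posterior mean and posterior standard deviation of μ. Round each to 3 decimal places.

Posterior mean ≈ -0.460; posterior SD ≈ 0.289

Prior precision 1/τ₀² = 1/0.5² = 4.00000; data precision n/σ² = 29/1.91² = 7.94934.
Posterior precision = 4.00000 + 7.94934 = 11.9493, giving posterior SD = 1/√11.9493 = 0.289.
Posterior mean = (4.00000·-0.38 + 7.94934·-0.5) / 11.9493 = -0.460.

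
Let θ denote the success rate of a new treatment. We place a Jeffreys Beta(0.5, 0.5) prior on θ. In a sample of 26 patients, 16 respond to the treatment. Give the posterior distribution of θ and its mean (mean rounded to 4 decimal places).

Posterior: Beta(16.5, 10.5); mean ≈ 0.6111

The binomial likelihood is conjugate to the Beta prior: with 16 successes and 10 failures, the posterior is Beta(0.5+16, 0.5+10) = Beta(16.5, 10.5).
Posterior mean = α/(α+β) = 16.5/27 = 0.6111.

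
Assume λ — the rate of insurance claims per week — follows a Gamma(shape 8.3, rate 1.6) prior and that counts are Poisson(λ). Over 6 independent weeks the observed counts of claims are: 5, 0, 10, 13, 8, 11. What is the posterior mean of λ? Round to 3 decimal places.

Total count ∑xᵢ = 47 over n = 6 weeks.
Gamma is conjugate to the Poisson likelihood: posterior is Gamma(shape = 8.3+47 = 55.3, rate = 1.6+6 = 7.6).
E[λ | data] = 55.3/7.6 = 7.276.

Posterior mean ≈ 7.276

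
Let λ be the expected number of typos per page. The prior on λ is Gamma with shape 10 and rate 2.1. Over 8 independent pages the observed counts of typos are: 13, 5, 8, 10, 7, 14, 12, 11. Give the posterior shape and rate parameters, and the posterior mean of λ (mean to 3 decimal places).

Posterior: Gamma(shape=90, rate=10.1); mean ≈ 8.911

The Poisson likelihood adds the total count to the shape and the number of exposure periods to the rate. Here ∑xᵢ = 80 and n = 8, so shape 10→90 and rate 2.1→10.1.
E[λ | data] = 90/10.1 = 8.911.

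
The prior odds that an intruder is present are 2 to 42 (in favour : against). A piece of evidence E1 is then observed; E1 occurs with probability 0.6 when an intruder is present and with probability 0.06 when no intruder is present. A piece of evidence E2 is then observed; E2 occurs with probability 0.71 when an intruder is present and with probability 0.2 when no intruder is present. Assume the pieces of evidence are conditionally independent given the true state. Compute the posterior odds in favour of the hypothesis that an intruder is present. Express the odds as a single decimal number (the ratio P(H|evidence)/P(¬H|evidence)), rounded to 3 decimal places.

Prior odds = 2/42 = 0.047619. In log-odds, ln(0.047619) = -3.0445.
Add log likelihood ratios: ln(10.000) + ln(3.5500) = 3.5695.
Posterior log-odds = 0.52501, so posterior odds = exp(0.52501) = 1.6905.

Posterior odds ≈ 1.690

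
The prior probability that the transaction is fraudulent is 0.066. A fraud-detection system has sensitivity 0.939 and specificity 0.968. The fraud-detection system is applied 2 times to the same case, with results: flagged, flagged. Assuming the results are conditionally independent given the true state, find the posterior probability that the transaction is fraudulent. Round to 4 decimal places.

Let H be the event that the transaction is fraudulent; start with P(H) = 0.066. P('flagged'|H) = 0.939, P('flagged'|¬H) = 0.032.
Update on result 1 ('flagged'): P(H) ← 0.939·0.0660 / (0.939·0.0660 + 0.032·0.9340) = 0.061974/0.091862 = 0.6746.
Update on result 2 ('flagged'): P(H) ← 0.939·0.6746 / (0.939·0.6746 + 0.032·0.3254) = 0.63349/0.64390 = 0.9838.

Posterior P(H) ≈ 0.9838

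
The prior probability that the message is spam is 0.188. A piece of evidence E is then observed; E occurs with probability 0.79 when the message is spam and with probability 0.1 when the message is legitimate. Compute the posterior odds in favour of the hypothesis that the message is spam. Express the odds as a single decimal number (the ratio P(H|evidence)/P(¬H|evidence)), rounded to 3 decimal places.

Posterior odds ≈ 1.829

Prior odds = 0.188/(1−0.188) = 0.23153.
Likelihood ratio for E = 0.79/0.1 = 7.9000.
Posterior odds = prior odds × LR = 1.8291.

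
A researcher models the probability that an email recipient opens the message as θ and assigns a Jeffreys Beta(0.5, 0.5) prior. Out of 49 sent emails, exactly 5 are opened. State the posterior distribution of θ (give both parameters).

The binomial likelihood is conjugate to the Beta prior: with 5 successes and 44 failures, the posterior is Beta(0.5+5, 0.5+44) = Beta(5.5, 44.5).

Posterior: Beta(5.5, 44.5)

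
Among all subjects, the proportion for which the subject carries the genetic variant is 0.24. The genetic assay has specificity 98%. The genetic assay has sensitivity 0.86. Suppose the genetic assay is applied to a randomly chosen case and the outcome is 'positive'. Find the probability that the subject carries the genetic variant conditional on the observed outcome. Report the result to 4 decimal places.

Write H for 'the subject carries the genetic variant'. Prior odds H:¬H = 0.24/0.76 = 0.31579. For the 'positive' outcome, the likelihood ratio is 0.86/0.02 = 43.000.
Posterior odds = 0.31579 × 43.000 = 13.579, so P(H|E) = 13.579/(1+13.579) = 0.9314.

P(H | E) ≈ 0.9314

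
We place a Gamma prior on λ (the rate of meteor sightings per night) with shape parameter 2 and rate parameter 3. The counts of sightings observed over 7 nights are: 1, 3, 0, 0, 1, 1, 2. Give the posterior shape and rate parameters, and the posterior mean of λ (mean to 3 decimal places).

The Poisson likelihood adds the total count to the shape and the number of exposure periods to the rate. Here ∑xᵢ = 8 and n = 7, so shape 2→10 and rate 3→10.
E[λ | data] = 10/10 = 1.000.

Posterior: Gamma(shape=10, rate=10); mean ≈ 1.000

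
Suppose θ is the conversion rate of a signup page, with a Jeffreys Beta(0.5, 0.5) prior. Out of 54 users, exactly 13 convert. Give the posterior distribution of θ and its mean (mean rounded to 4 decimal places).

Posterior: Beta(13.5, 41.5); mean ≈ 0.2455

Observing 13 successes and 41 failures updates Beta(0.5, 0.5) by adding the success and failure counts to the two shape parameters: α = 0.5+13 = 13.5, β = 0.5+41 = 41.5.
Posterior mean = α/(α+β) = 13.5/55 = 0.2455.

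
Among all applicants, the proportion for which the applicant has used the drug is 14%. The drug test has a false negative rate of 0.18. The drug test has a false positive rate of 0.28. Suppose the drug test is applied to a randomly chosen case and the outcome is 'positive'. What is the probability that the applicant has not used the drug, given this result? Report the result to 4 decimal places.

Let H be the event that the applicant has used the drug. P(H) = 0.14, so P(¬H) = 0.86. With E the 'positive' result, P(E|H) = 0.82 and P(E|¬H) = 0.28.
P(E) = 0.82·0.14 + 0.28·0.86 = 0.11480 + 0.24080 = 0.35560.
By Bayes' theorem, P(H|E) = 0.11480 / 0.35560 = 0.3228. Hence P(¬H|E) = 1 − 0.3228 = 0.6772.

P(¬H | E) ≈ 0.6772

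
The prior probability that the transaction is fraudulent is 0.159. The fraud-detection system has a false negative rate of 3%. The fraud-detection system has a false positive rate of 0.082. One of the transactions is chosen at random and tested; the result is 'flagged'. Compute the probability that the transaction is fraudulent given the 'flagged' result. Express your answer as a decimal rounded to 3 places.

Let H be the event that the transaction is fraudulent. P(H) = 0.159, so P(¬H) = 0.841. With E the 'flagged' result, P(E|H) = 0.97 and P(E|¬H) = 0.082.
P(E) = 0.97·0.159 + 0.082·0.841 = 0.15423 + 0.068962 = 0.22319.
By Bayes' theorem, P(H|E) = 0.15423 / 0.22319 = 0.691.

P(H | E) ≈ 0.691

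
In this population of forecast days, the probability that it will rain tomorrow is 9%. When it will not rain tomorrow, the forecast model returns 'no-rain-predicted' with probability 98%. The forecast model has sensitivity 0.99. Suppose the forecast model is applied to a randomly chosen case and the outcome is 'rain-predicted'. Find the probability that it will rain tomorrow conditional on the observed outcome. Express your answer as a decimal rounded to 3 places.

P(H | E) ≈ 0.830

Write H for 'it will rain tomorrow'. Prior odds H:¬H = 0.09/0.91 = 0.098901. For the 'rain-predicted' outcome, the likelihood ratio is 0.99/0.02 = 49.500.
Posterior odds = 0.098901 × 49.500 = 4.8956, so P(H|E) = 4.8956/(1+4.8956) = 0.830.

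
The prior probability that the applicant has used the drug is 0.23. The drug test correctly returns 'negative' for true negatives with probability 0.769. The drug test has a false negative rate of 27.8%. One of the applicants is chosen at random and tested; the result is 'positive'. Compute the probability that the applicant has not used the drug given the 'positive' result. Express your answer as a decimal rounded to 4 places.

Let H be the event that the applicant has used the drug. P(H) = 0.23, so P(¬H) = 0.77. With E the 'positive' result, P(E|H) = 0.722 and P(E|¬H) = 0.231.
P(E) = 0.722·0.23 + 0.231·0.77 = 0.16606 + 0.17787 = 0.34393.
By Bayes' theorem, P(H|E) = 0.16606 / 0.34393 = 0.4828. Hence P(¬H|E) = 1 − 0.4828 = 0.5172.

P(¬H | E) ≈ 0.5172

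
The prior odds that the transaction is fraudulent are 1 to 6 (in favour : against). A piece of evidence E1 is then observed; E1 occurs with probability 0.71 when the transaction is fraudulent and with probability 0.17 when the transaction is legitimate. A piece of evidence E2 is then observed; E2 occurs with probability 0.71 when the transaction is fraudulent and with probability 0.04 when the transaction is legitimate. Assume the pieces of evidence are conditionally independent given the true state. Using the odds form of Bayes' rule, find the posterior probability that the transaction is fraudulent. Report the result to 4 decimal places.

Posterior probability ≈ 0.9251

Prior odds = 1/6 = 0.16667.
Likelihood ratio for E1 = 0.71/0.17 = 4.1765.
Likelihood ratio for E2 = 0.71/0.04 = 17.750.
Posterior odds = prior odds × LR₁ × LR₂ = 12.355.
Posterior probability = odds/(1+odds) = 12.355/13.355 = 0.9251.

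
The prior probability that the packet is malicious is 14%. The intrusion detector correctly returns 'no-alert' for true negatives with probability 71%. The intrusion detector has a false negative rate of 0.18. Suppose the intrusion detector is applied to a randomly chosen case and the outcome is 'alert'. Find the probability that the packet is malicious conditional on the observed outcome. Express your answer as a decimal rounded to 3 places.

P(H | E) ≈ 0.315

Write H for 'the packet is malicious'. Prior odds H:¬H = 0.14/0.86 = 0.16279. For the 'alert' outcome, the likelihood ratio is 0.82/0.29 = 2.8276.
Posterior odds = 0.16279 × 2.8276 = 0.46030, so P(H|E) = 0.46030/(1+0.46030) = 0.315.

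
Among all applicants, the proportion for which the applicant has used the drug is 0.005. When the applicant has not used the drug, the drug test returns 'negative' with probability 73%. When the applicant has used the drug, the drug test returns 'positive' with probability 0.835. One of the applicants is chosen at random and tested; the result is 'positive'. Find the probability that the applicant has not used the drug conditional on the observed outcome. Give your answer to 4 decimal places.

P(¬H | E) ≈ 0.9847

Let H be the event that the applicant has used the drug. P(H) = 0.005, so P(¬H) = 0.995. With E the 'positive' result, P(E|H) = 0.835 and P(E|¬H) = 0.27.
P(E) = 0.835·0.005 + 0.27·0.995 = 0.0041750 + 0.26865 = 0.27282.
By Bayes' theorem, P(H|E) = 0.0041750 / 0.27282 = 0.0153. Hence P(¬H|E) = 1 − 0.0153 = 0.9847.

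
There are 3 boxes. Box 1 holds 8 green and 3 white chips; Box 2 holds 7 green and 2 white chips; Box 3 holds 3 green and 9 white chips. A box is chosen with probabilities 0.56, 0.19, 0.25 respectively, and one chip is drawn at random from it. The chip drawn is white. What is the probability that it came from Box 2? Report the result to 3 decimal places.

Posterior probability ≈ 0.110

Tabulate prior·likelihood by source: [1] prior 0.56, lik 0.2727, product 0.1527; [2] prior 0.19, lik 0.2222, product 0.04222; [3] prior 0.25, lik 0.75, product 0.1875.
Normalizing constant = 0.38245; the posterior for Box 2 is its product over the sum, 0.04222/0.38245 = 0.110.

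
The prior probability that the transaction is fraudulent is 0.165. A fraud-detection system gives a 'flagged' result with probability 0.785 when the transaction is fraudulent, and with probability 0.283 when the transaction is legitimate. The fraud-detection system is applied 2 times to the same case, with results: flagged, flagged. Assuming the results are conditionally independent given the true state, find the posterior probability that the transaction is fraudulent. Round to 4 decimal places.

Let H be the event that the transaction is fraudulent; start with P(H) = 0.165. P('flagged'|H) = 0.785, P('flagged'|¬H) = 0.283.
Update on result 1 ('flagged'): P(H) ← 0.785·0.1650 / (0.785·0.1650 + 0.283·0.8350) = 0.12953/0.36583 = 0.3541.
Update on result 2 ('flagged'): P(H) ← 0.785·0.3541 / (0.785·0.3541 + 0.283·0.6459) = 0.27794/0.46074 = 0.6032.

Posterior P(H) ≈ 0.6032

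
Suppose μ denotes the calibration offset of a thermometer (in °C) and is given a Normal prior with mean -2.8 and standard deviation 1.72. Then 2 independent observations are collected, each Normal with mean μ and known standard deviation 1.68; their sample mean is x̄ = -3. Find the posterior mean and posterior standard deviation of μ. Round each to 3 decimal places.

Posterior mean ≈ -2.935; posterior SD ≈ 0.977

Prior precision 1/τ₀² = 1/1.72² = 0.338021; data precision n/σ² = 2/1.68² = 0.708617.
Posterior precision = 0.338021 + 0.708617 = 1.04664, giving posterior SD = 1/√1.04664 = 0.977.
Posterior mean = (0.338021·-2.8 + 0.708617·-3) / 1.04664 = -2.935.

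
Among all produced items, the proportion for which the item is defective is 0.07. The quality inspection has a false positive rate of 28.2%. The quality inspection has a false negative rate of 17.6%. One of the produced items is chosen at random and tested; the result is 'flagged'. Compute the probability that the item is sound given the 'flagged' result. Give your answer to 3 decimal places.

Write H for 'the item is defective'. Prior odds H:¬H = 0.07/0.93 = 0.075269. For the 'flagged' outcome, the likelihood ratio is 0.824/0.282 = 2.9220.
Posterior odds = 0.075269 × 2.9220 = 0.21993, so P(H|E) = 0.21993/(1+0.21993) = 0.180. Then P(¬H|E) = 1 − 0.180 = 0.820.

P(¬H | E) ≈ 0.820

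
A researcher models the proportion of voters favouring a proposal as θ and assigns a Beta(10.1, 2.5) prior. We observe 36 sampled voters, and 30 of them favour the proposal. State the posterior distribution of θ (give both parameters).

Posterior: Beta(40.1, 8.5)

The binomial likelihood is conjugate to the Beta prior: with 30 successes and 6 failures, the posterior is Beta(10.1+30, 2.5+6) = Beta(40.1, 8.5).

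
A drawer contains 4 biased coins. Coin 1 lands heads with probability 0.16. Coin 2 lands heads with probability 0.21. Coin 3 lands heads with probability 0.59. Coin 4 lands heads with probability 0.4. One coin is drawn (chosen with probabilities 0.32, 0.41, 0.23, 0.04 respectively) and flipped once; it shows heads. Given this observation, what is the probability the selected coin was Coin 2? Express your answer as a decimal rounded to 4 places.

Posterior probability ≈ 0.2979

Tabulate prior·likelihood by source: [1] prior 0.32, lik 0.16, product 0.05120; [2] prior 0.41, lik 0.21, product 0.08610; [3] prior 0.23, lik 0.59, product 0.1357; [4] prior 0.04, lik 0.4, product 0.01600.
Normalizing constant = 0.28900; the posterior for Coin 2 is its product over the sum, 0.08610/0.28900 = 0.2979.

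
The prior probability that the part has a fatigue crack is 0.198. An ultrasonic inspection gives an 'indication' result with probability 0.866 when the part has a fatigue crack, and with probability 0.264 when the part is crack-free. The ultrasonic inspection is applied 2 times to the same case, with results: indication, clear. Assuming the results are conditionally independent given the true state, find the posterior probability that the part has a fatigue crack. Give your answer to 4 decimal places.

Posterior P(H) ≈ 0.1285

Let H be the event that the part has a fatigue crack; start with P(H) = 0.198. P('indication'|H) = 0.866, P('indication'|¬H) = 0.264.
Update on result 1 ('indication'): P(H) ← 0.866·0.1980 / (0.866·0.1980 + 0.264·0.8020) = 0.17147/0.38320 = 0.4475.
Update on result 2 ('clear'): P(H) ← 0.134·0.4475 / (0.134·0.4475 + 0.736·0.5525) = 0.059961/0.46662 = 0.1285.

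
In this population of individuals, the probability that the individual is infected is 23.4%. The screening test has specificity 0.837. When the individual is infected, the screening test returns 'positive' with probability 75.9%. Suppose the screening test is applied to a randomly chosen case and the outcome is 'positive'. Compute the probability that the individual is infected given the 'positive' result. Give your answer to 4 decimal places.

P(H | E) ≈ 0.5872

Let H be the event that the individual is infected. P(H) = 0.234, so P(¬H) = 0.766. With E the 'positive' result, P(E|H) = 0.759 and P(E|¬H) = 0.163.
P(E) = 0.759·0.234 + 0.163·0.766 = 0.17761 + 0.12486 = 0.30246.
By Bayes' theorem, P(H|E) = 0.17761 / 0.30246 = 0.5872.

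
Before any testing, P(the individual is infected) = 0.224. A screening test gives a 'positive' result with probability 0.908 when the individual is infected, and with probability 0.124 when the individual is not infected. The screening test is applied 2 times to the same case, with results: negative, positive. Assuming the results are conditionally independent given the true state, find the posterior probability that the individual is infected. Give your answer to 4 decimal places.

Posterior P(H) ≈ 0.1817

Let H be the event that the individual is infected; start with P(H) = 0.224. P('positive'|H) = 0.908, P('positive'|¬H) = 0.124.
Update on result 1 ('negative'): P(H) ← 0.092·0.2240 / (0.092·0.2240 + 0.876·0.7760) = 0.020608/0.70038 = 0.0294.
Update on result 2 ('positive'): P(H) ← 0.908·0.0294 / (0.908·0.0294 + 0.124·0.9706) = 0.026717/0.14707 = 0.1817.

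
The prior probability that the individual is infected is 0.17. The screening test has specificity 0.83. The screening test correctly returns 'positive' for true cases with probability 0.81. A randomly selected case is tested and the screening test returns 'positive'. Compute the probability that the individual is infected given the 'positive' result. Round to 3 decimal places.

P(H | E) ≈ 0.494

Let H be the event that the individual is infected. P(H) = 0.17, so P(¬H) = 0.83. With E the 'positive' result, P(E|H) = 0.81 and P(E|¬H) = 0.17.
P(E) = 0.81·0.17 + 0.17·0.83 = 0.13770 + 0.14110 = 0.27880.
By Bayes' theorem, P(H|E) = 0.13770 / 0.27880 = 0.494.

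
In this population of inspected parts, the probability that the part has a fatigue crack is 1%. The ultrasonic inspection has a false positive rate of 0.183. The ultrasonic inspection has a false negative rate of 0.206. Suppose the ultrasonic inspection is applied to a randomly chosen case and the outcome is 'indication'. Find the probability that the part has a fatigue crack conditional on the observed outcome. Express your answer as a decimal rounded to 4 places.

P(H | E) ≈ 0.0420

Write H for 'the part has a fatigue crack'. Prior odds H:¬H = 0.01/0.99 = 0.010101. For the 'indication' outcome, the likelihood ratio is 0.794/0.183 = 4.3388.
Posterior odds = 0.010101 × 4.3388 = 0.043826, so P(H|E) = 0.043826/(1+0.043826) = 0.0420.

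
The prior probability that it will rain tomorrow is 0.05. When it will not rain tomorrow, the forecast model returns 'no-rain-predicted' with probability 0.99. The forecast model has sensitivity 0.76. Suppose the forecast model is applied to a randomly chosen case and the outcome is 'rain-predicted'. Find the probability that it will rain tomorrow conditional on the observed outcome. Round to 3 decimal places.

Let H be the event that it will rain tomorrow. P(H) = 0.05, so P(¬H) = 0.95. With E the 'rain-predicted' result, P(E|H) = 0.76 and P(E|¬H) = 0.01.
P(E) = 0.76·0.05 + 0.01·0.95 = 0.038000 + 0.0095000 = 0.047500.
By Bayes' theorem, P(H|E) = 0.038000 / 0.047500 = 0.800.

P(H | E) ≈ 0.800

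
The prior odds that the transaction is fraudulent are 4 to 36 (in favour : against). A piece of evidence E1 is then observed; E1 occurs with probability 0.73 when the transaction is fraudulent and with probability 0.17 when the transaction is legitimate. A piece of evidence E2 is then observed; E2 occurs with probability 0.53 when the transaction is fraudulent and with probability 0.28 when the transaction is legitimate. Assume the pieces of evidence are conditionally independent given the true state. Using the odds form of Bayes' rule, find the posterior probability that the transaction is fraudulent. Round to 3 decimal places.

Prior odds = 4/36 = 0.11111. In log-odds, ln(0.11111) = -2.1972.
Add log likelihood ratios: ln(4.2941) + ln(1.8929) = 2.0953.
Posterior log-odds = -0.10189, so posterior odds = exp(-0.10189) = 0.90313. Converting, P(H|E) = 0.90313/1.9031 = 0.475.

Posterior probability ≈ 0.475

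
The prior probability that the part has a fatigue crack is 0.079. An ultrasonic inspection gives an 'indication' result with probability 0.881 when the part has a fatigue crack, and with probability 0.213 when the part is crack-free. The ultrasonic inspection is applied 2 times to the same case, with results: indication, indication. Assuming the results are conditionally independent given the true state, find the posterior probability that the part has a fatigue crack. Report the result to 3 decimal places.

Posterior P(H) ≈ 0.595

Let H be the event that the part has a fatigue crack; start with P(H) = 0.079. P('indication'|H) = 0.881, P('indication'|¬H) = 0.213.
Update on result 1 ('indication'): P(H) ← 0.881·0.0790 / (0.881·0.0790 + 0.213·0.9210) = 0.069599/0.26577 = 0.2619.
Update on result 2 ('indication'): P(H) ← 0.881·0.2619 / (0.881·0.2619 + 0.213·0.7381) = 0.23071/0.38793 = 0.5947.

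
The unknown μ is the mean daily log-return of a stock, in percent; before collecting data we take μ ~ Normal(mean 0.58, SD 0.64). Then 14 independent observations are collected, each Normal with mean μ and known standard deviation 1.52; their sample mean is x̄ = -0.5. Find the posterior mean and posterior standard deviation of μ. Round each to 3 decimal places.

Posterior mean ≈ -0.190; posterior SD ≈ 0.343

Prior precision 1/τ₀² = 1/0.64² = 2.44141; data precision n/σ² = 14/1.52² = 6.05956.
Posterior precision = 2.44141 + 6.05956 = 8.50096, giving posterior SD = 1/√8.50096 = 0.343.
Posterior mean = (2.44141·0.58 + 6.05956·-0.5) / 8.50096 = -0.190.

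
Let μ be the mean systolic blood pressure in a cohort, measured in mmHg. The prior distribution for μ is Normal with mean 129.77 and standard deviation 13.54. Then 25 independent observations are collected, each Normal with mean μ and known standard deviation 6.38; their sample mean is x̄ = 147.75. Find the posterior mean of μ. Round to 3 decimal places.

With known σ, the Normal prior is conjugate. Weight on the data is w = (n/σ²)/(n/σ² + 1/τ₀²) = 0.614184/(0.614184+0.00545460) = 0.99120.
Posterior mean = w·x̄ + (1−w)·μ₀ = 0.99120·147.75 + 0.0088029·129.77 = 147.592.

Posterior mean ≈ 147.592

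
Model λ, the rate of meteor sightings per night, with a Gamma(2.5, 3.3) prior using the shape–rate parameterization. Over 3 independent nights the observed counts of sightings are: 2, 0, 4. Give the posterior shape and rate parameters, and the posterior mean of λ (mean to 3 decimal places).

Total count ∑xᵢ = 6 over n = 3 nights.
Gamma is conjugate to the Poisson likelihood: posterior is Gamma(shape = 2.5+6 = 8.5, rate = 3.3+3 = 6.3).
E[λ | data] = 8.5/6.3 = 1.349.

Posterior: Gamma(shape=8.5, rate=6.3); mean ≈ 1.349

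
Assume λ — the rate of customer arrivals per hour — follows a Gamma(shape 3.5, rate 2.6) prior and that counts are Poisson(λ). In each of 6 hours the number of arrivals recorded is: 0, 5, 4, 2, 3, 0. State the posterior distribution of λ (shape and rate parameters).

The Poisson likelihood adds the total count to the shape and the number of exposure periods to the rate. Here ∑xᵢ = 14 and n = 6, so shape 3.5→17.5 and rate 2.6→8.6.

Posterior: Gamma(shape=17.5, rate=8.6)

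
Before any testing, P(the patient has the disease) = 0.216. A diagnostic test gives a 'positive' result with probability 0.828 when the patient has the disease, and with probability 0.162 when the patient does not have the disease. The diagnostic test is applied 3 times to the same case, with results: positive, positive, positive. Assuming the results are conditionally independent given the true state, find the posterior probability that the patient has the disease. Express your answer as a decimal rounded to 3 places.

Posterior P(H) ≈ 0.974

Let H be the event that the patient has the disease; start with P(H) = 0.216. P('positive'|H) = 0.828, P('positive'|¬H) = 0.162.
Update on result 1 ('positive'): P(H) ← 0.828·0.2160 / (0.828·0.2160 + 0.162·0.7840) = 0.17885/0.30586 = 0.5847.
Update on result 2 ('positive'): P(H) ← 0.828·0.5847 / (0.828·0.5847 + 0.162·0.4153) = 0.48417/0.55144 = 0.8780.
Update on result 3 ('positive'): P(H) ← 0.828·0.8780 / (0.828·0.8780 + 0.162·0.1220) = 0.72699/0.74675 = 0.9735.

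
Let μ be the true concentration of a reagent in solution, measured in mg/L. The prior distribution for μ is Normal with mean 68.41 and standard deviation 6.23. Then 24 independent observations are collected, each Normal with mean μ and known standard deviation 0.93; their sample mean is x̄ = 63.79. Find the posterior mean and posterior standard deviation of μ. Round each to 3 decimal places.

With known σ, the Normal prior is conjugate. Weight on the data is w = (n/σ²)/(n/σ² + 1/τ₀²) = 27.7489/(27.7489+0.0257646) = 0.99907.
Posterior mean = w·x̄ + (1−w)·μ₀ = 0.99907·63.79 + 0.00092763·68.41 = 63.794. Posterior variance = 1/(27.7489+0.0257646) = 0.0360041, so SD = 0.190.

Posterior mean ≈ 63.794; posterior SD ≈ 0.190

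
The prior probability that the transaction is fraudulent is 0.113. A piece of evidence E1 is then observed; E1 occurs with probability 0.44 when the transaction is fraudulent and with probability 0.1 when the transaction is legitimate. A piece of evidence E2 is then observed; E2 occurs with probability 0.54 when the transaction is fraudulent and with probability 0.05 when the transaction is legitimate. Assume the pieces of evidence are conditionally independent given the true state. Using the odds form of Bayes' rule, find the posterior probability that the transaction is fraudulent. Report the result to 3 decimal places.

Posterior probability ≈ 0.858

Prior odds = 0.113/(1−0.113) = 0.12740. In log-odds, ln(0.12740) = -2.0605.
Add log likelihood ratios: ln(4.4000) + ln(10.800) = 3.8612.
Posterior log-odds = 1.8007, so posterior odds = exp(1.8007) = 6.0538. Converting, P(H|E) = 6.0538/7.0538 = 0.858.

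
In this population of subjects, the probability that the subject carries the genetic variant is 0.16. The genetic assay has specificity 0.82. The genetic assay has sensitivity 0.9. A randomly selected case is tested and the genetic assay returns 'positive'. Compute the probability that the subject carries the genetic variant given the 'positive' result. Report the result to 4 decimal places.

P(H | E) ≈ 0.4878

Write H for 'the subject carries the genetic variant'. Prior odds H:¬H = 0.16/0.84 = 0.19048. For the 'positive' outcome, the likelihood ratio is 0.9/0.18 = 5.0000.
Posterior odds = 0.19048 × 5.0000 = 0.95238, so P(H|E) = 0.95238/(1+0.95238) = 0.4878.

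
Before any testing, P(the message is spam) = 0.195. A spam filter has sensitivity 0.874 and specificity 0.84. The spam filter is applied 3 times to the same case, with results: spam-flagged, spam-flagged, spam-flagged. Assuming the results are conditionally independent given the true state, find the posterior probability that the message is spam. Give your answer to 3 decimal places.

With H the event that the message is spam, the joint likelihood of the observed sequence is P(data|H) = 0.874·0.874·0.874 = 0.66763 and P(data|¬H) = 0.16·0.16·0.16 = 0.0040960.
Bayes: P(H|data) = 0.195·0.66763 / (0.195·0.66763 + 0.805·0.0040960) = 0.13019/0.13348 = 0.9753.

Posterior P(H) ≈ 0.975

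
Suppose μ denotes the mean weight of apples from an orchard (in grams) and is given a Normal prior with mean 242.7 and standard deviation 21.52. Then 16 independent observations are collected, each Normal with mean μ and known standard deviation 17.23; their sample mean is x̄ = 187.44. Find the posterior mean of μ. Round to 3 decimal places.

Posterior mean ≈ 189.569

With known σ, the Normal prior is conjugate. Weight on the data is w = (n/σ²)/(n/σ² + 1/τ₀²) = 0.0538951/(0.0538951+0.00215931) = 0.96148.
Posterior mean = w·x̄ + (1−w)·μ₀ = 0.96148·187.44 + 0.038522·242.7 = 189.569.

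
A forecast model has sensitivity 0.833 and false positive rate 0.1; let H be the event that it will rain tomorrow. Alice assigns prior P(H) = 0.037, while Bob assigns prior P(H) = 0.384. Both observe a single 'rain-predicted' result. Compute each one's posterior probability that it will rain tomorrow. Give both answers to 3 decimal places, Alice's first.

Alice: 0.242; Bob: 0.839

The likelihood ratio for a 'rain-predicted' result is 0.833/0.1 = 8.3300.
Alice: prior odds 0.037/0.963 = 0.038422; posterior odds 0.32005; posterior probability 0.242.
Bob: prior odds 0.384/0.616 = 0.62338; posterior odds 5.1927; posterior probability 0.839.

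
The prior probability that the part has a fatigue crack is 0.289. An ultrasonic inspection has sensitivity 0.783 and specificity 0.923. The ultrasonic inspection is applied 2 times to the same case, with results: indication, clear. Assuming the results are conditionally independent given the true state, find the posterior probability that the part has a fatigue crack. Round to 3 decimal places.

With H the event that the part has a fatigue crack, the joint likelihood of the observed sequence is P(data|H) = 0.783·0.217 = 0.16991 and P(data|¬H) = 0.077·0.923 = 0.071071.
Bayes: P(H|data) = 0.289·0.16991 / (0.289·0.16991 + 0.711·0.071071) = 0.049104/0.099636 = 0.4928.

Posterior P(H) ≈ 0.493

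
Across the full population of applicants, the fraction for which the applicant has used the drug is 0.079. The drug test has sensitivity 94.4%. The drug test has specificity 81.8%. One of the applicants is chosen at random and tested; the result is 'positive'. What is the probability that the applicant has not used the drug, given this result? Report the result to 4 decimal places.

Let H be the event that the applicant has used the drug. P(H) = 0.079, so P(¬H) = 0.921. With E the 'positive' result, P(E|H) = 0.944 and P(E|¬H) = 0.182.
P(E) = 0.944·0.079 + 0.182·0.921 = 0.074576 + 0.16762 = 0.24220.
By Bayes' theorem, P(H|E) = 0.074576 / 0.24220 = 0.3079. Hence P(¬H|E) = 1 − 0.3079 = 0.6921.

P(¬H | E) ≈ 0.6921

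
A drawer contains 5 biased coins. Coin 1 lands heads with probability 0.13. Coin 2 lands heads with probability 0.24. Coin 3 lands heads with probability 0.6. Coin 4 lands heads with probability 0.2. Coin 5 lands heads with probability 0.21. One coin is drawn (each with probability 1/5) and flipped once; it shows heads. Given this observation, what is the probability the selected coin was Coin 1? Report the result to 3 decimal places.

Posterior probability ≈ 0.094

P(heads|C1) = 0.13; P(heads|C2) = 0.24; P(heads|C3) = 0.6; P(heads|C4) = 0.2; P(heads|C5) = 0.21.
Prior × likelihood for each source: 0.2·0.13=0.02600, 0.2·0.24=0.04800, 0.2·0.6=0.1200, 0.2·0.2=0.04000, 0.2·0.21=0.04200. Summing gives P(heads) = 0.27600.
P(Coin 1 | heads) = 0.02600 / 0.27600 = 0.094.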